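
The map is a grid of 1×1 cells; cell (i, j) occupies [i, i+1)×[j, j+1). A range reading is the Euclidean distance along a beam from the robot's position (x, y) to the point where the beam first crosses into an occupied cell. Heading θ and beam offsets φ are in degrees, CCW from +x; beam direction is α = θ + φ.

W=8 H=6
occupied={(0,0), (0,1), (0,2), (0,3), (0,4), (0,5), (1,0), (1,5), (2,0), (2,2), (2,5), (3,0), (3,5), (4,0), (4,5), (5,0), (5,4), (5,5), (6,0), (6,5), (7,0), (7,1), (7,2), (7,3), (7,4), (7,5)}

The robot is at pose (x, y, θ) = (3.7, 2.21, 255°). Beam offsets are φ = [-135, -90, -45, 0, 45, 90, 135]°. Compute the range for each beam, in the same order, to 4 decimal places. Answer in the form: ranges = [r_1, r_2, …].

beam 1: φ=-135°, α=120°
  d=(-0.5000,0.8660)  start (3,2)  tX=1.4000 tY=0.9122  stride 1/|dx|=2.0000 1/|dy|=1.1547
    cross y-line → (3,3), t=0.9122
    cross x-line → (2,3), t=1.4000
    cross y-line → (2,4), t=2.0669
    cross y-line → (2,5), t=3.2216 (wall)
  → r_1 = 3.2216
beam 2: φ=-90°, α=165°
  d=(-0.9659,0.2588)  start (3,2)  tX=0.7247 tY=3.0523  stride 1/|dx|=1.0353 1/|dy|=3.8637
    cross x-line → (2,2), t=0.7247 (wall)
  → r_2 = 0.7247
beam 3: φ=-45°, α=210°
  d=(-0.8660,-0.5000)  start (3,2)  tX=0.8083 tY=0.4200  stride 1/|dx|=1.1547 1/|dy|=2.0000
    cross y-line → (3,1), t=0.4200
    cross x-line → (2,1), t=0.8083
    cross x-line → (1,1), t=1.9630
    cross y-line → (1,0), t=2.4200 (wall)
  → r_3 = 2.4200
beam 4: φ=0°, α=255°
  d=(-0.2588,-0.9659)  start (3,2)  tX=2.7046 tY=0.2174  stride 1/|dx|=3.8637 1/|dy|=1.0353
    cross y-line → (3,1), t=0.2174
    cross y-line → (3,0), t=1.2527 (wall)
  → r_4 = 1.2527
beam 5: φ=45°, α=300°
  d=(0.5000,-0.8660)  start (3,2)  tX=0.6000 tY=0.2425  stride 1/|dx|=2.0000 1/|dy|=1.1547
    cross y-line → (3,1), t=0.2425
    cross x-line → (4,1), t=0.6000
    cross y-line → (4,0), t=1.3972 (wall)
  → r_5 = 1.3972
beam 6: φ=90°, α=345°
  d=(0.9659,-0.2588)  start (3,2)  tX=0.3106 tY=0.8114  stride 1/|dx|=1.0353 1/|dy|=3.8637
    cross x-line → (4,2), t=0.3106
    cross y-line → (4,1), t=0.8114
    cross x-line → (5,1), t=1.3459
    cross x-line → (6,1), t=2.3811
    cross x-line → (7,1), t=3.4164 (wall)
  → r_6 = 3.4164
beam 7: φ=135°, α=30°
  d=(0.8660,0.5000)  start (3,2)  tX=0.3464 tY=1.5800  stride 1/|dx|=1.1547 1/|dy|=2.0000
    cross x-line → (4,2), t=0.3464
    cross x-line → (5,2), t=1.5011
    cross y-line → (5,3), t=1.5800
    cross x-line → (6,3), t=2.6558
    cross y-line → (6,4), t=3.5800
    cross x-line → (7,4), t=3.8105 (wall)
  → r_7 = 3.8105

ranges = [3.2216, 0.7247, 2.4200, 1.2527, 1.3972, 3.4164, 3.8105]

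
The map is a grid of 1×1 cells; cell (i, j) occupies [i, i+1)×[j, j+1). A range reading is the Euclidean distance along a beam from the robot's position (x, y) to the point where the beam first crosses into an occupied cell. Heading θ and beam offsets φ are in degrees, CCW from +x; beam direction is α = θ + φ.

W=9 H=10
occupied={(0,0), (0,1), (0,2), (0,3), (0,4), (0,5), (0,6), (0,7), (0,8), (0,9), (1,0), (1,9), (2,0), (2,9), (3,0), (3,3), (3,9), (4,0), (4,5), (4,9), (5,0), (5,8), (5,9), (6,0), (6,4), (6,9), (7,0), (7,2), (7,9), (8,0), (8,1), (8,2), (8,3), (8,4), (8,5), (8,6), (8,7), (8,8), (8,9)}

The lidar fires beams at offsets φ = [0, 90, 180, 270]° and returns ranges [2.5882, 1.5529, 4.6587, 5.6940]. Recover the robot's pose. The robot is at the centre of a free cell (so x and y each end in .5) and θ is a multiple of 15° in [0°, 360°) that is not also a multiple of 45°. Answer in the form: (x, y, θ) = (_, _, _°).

(x, y, θ) = (5.5, 6.5, 345°)

Candidates: 51 free-cell centres × 16 headings = 816 poses. Raycast each; keep the one whose scan matches to 4 dp.
  (7.5, 5.5, 15°): beam 1 = 0.5176 ≠ 2.5882 ✗
  (6.5, 8.5, 240°): beam 1 = 3.0000 ≠ 2.5882 ✗
  (5.5, 5.5, 300°): beam 1 = 1.0000 ≠ 2.5882 ✗
  (4.5, 7.5, 240°): beam 1 = 7.0000 ≠ 2.5882 ✗
  …
  (5.5, 6.5, 345°): r_1=2.5882, r_2=1.5529, r_3=4.6587, r_4=5.6940 — all match ✓
Unique over the lattice → pose = (5.5, 6.5, 345°).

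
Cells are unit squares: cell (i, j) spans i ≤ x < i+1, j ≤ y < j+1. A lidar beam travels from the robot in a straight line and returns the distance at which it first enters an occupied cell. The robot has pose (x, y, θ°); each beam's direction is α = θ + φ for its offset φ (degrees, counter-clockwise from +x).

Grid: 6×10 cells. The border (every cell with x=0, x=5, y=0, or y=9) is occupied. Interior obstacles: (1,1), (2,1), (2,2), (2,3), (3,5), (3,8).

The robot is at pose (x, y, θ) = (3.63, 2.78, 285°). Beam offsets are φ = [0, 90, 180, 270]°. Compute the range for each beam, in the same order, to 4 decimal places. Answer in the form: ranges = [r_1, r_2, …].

beam 1: φ=0°, α=285°
  dir = (cos 285°, sin 285°) = (0.2588, -0.9659); from cell (3,2)
  next x-line at t=1.4296, next y-line at t=0.8075; Δt_x=3.8637, Δt_y=1.0353
    y: enter (3,1) at t=0.8075
    x: enter (4,1) at t=1.4296
    y: enter (4,0) at t=1.8428 ← occupied
  → r_1 = 1.8428
beam 2: φ=90°, α=15°
  dir = (cos 15°, sin 15°) = (0.9659, 0.2588); from cell (3,2)
  next x-line at t=0.3831, next y-line at t=0.8500; Δt_x=1.0353, Δt_y=3.8637
    x: enter (4,2) at t=0.3831
    y: enter (4,3) at t=0.8500
    x: enter (5,3) at t=1.4183 ← occupied
  → r_2 = 1.4183
beam 3: φ=180°, α=105°
  dir = (cos 105°, sin 105°) = (-0.2588, 0.9659); from cell (3,2)
  next x-line at t=2.4341, next y-line at t=0.2278; Δt_x=3.8637, Δt_y=1.0353
    y: enter (3,3) at t=0.2278
    y: enter (3,4) at t=1.2630
    y: enter (3,5) at t=2.2983 ← occupied
  → r_3 = 2.2983
beam 4: φ=270°, α=195°
  dir = (cos 195°, sin 195°) = (-0.9659, -0.2588); from cell (3,2)
  next x-line at t=0.6522, next y-line at t=3.0137; Δt_x=1.0353, Δt_y=3.8637
    x: enter (2,2) at t=0.6522 ← occupied
  → r_4 = 0.6522

ranges = [1.8428, 1.4183, 2.2983, 0.6522]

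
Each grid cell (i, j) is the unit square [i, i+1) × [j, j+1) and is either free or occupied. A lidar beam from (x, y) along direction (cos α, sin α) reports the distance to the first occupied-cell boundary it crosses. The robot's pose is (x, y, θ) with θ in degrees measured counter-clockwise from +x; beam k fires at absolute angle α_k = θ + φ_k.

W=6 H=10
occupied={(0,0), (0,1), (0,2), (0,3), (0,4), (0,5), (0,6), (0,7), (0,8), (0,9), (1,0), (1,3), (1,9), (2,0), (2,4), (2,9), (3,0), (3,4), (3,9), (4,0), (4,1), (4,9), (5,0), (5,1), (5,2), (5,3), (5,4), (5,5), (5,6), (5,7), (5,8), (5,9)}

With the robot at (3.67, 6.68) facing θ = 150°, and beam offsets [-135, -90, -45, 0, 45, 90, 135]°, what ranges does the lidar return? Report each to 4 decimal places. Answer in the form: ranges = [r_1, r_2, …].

beam 1: φ=-135°, α=15°
  cosα=0.9659 sinα=0.2588 | (3,6) | tMaxX 0.3416 tMaxY 1.2364 | tΔX 1.0353 tΔY 3.8637
    t=0.3416 [x] (4,6)
    t=1.2364 [y] (4,7)
    t=1.3769 [x] (5,7) — stop
  → r_1 = 1.3769
beam 2: φ=-90°, α=60°
  cosα=0.5000 sinα=0.8660 | (3,6) | tMaxX 0.6600 tMaxY 0.3695 | tΔX 2.0000 tΔY 1.1547
    t=0.3695 [y] (3,7)
    t=0.6600 [x] (4,7)
    t=1.5242 [y] (4,8)
    t=2.6600 [x] (5,8) — stop
  → r_2 = 2.6600
beam 3: φ=-45°, α=105°
  cosα=-0.2588 sinα=0.9659 | (3,6) | tMaxX 2.5887 tMaxY 0.3313 | tΔX 3.8637 tΔY 1.0353
    t=0.3313 [y] (3,7)
    t=1.3666 [y] (3,8)
    t=2.4018 [y] (3,9) — stop
  → r_3 = 2.4018
beam 4: φ=0°, α=150°
  cosα=-0.8660 sinα=0.5000 | (3,6) | tMaxX 0.7736 tMaxY 0.6400 | tΔX 1.1547 tΔY 2.0000
    t=0.6400 [y] (3,7)
    t=0.7736 [x] (2,7)
    t=1.9283 [x] (1,7)
    t=2.6400 [y] (1,8)
    t=3.0831 [x] (0,8) — stop
  → r_4 = 3.0831
beam 5: φ=45°, α=195°
  cosα=-0.9659 sinα=-0.2588 | (3,6) | tMaxX 0.6936 tMaxY 2.6273 | tΔX 1.0353 tΔY 3.8637
    t=0.6936 [x] (2,6)
    t=1.7289 [x] (1,6)
    t=2.6273 [y] (1,5)
    t=2.7642 [x] (0,5) — stop
  → r_5 = 2.7642
beam 6: φ=90°, α=240°
  cosα=-0.5000 sinα=-0.8660 | (3,6) | tMaxX 1.3400 tMaxY 0.7852 | tΔX 2.0000 tΔY 1.1547
    t=0.7852 [y] (3,5)
    t=1.3400 [x] (2,5)
    t=1.9399 [y] (2,4) — stop
  → r_6 = 1.9399
beam 7: φ=135°, α=285°
  cosα=0.2588 sinα=-0.9659 | (3,6) | tMaxX 1.2750 tMaxY 0.7040 | tΔX 3.8637 tΔY 1.0353
    t=0.7040 [y] (3,5)
    t=1.2750 [x] (4,5)
    t=1.7393 [y] (4,4)
    t=2.7745 [y] (4,3)
    t=3.8098 [y] (4,2)
    t=4.8451 [y] (4,1) — stop
  → r_7 = 4.8451

ranges = [1.3769, 2.6600, 2.4018, 3.0831, 2.7642, 1.9399, 4.8451]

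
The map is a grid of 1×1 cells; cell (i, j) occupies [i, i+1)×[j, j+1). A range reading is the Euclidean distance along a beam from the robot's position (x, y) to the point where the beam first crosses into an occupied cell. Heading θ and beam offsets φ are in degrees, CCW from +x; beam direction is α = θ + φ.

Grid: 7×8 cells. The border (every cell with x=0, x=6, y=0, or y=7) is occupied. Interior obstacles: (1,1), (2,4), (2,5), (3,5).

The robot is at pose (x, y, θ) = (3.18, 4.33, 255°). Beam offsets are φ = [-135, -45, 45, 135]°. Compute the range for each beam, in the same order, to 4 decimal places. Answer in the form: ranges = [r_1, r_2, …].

beam 1: φ=-135°, α=120°
  cosα=-0.5000 sinα=0.8660 | (3,4) | tMaxX 0.3600 tMaxY 0.7736 | tΔX 2.0000 tΔY 1.1547
    t=0.3600 [x] (2,4) — stop
  → r_1 = 0.3600
beam 2: φ=-45°, α=210°
  cosα=-0.8660 sinα=-0.5000 | (3,4) | tMaxX 0.2078 tMaxY 0.6600 | tΔX 1.1547 tΔY 2.0000
    t=0.2078 [x] (2,4) — stop
  → r_2 = 0.2078
beam 3: φ=45°, α=300°
  cosα=0.5000 sinα=-0.8660 | (3,4) | tMaxX 1.6400 tMaxY 0.3811 | tΔX 2.0000 tΔY 1.1547
    t=0.3811 [y] (3,3)
    t=1.5358 [y] (3,2)
    t=1.6400 [x] (4,2)
    t=2.6905 [y] (4,1)
    t=3.6400 [x] (5,1)
    t=3.8452 [y] (5,0) — stop
  → r_3 = 3.8452
beam 4: φ=135°, α=30°
  cosα=0.8660 sinα=0.5000 | (3,4) | tMaxX 0.9469 tMaxY 1.3400 | tΔX 1.1547 tΔY 2.0000
    t=0.9469 [x] (4,4)
    t=1.3400 [y] (4,5)
    t=2.1016 [x] (5,5)
    t=3.2563 [x] (6,5) — stop
  → r_4 = 3.2563

ranges = [0.3600, 0.2078, 3.8452, 3.2563]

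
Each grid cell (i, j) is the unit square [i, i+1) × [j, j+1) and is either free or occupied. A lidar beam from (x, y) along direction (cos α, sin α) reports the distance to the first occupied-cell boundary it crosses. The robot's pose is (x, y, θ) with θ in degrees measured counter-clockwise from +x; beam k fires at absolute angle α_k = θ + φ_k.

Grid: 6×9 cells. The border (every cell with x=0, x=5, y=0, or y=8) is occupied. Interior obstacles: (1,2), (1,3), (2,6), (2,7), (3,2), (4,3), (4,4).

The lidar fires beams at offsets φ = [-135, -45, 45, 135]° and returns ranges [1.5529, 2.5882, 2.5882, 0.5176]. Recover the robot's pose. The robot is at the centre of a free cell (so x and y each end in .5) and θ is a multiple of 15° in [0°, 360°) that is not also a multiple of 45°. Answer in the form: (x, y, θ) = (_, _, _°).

Candidates: 21 free-cell centres × 16 headings = 336 poses. Raycast each; keep the one whose scan matches to 4 dp.
  (2.5, 5.5, 150°): beam 1 = 2.5882 ≠ 1.5529 ✗
  (4.5, 5.5, 240°): beam 1 = 2.5882 ≠ 1.5529 ✗
  (3.5, 5.5, 210°): beam 1 = 2.5882 ≠ 1.5529 ✗
  (3.5, 3.5, 105°): beam 1 = 0.5774 ≠ 1.5529 ✗
  …
  (2.5, 5.5, 330°): r_1=1.5529, r_2=2.5882, r_3=2.5882, r_4=0.5176 — all match ✓
Unique over the lattice → pose = (2.5, 5.5, 330°).

(x, y, θ) = (2.5, 5.5, 330°)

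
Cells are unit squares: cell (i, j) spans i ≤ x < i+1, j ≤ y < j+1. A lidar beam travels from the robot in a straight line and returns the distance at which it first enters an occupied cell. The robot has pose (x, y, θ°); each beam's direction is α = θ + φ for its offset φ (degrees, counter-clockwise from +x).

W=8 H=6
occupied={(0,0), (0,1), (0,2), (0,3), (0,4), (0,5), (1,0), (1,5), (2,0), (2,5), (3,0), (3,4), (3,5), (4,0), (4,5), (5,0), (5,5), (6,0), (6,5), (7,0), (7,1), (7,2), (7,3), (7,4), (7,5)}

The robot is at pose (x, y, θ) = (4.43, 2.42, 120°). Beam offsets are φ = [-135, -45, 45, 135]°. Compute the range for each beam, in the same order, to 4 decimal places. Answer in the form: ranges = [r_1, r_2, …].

beam 1: φ=-135°, α=345°
  d=(0.9659,-0.2588)  start (4,2)  tX=0.5901 tY=1.6228  stride 1/|dx|=1.0353 1/|dy|=3.8637
    cross x-line → (5,2), t=0.5901
    cross y-line → (5,1), t=1.6228
    cross x-line → (6,1), t=1.6254
    cross x-line → (7,1), t=2.6607 (wall)
  → r_1 = 2.6607
beam 2: φ=-45°, α=75°
  d=(0.2588,0.9659)  start (4,2)  tX=2.2023 tY=0.6005  stride 1/|dx|=3.8637 1/|dy|=1.0353
    cross y-line → (4,3), t=0.6005
    cross y-line → (4,4), t=1.6357
    cross x-line → (5,4), t=2.2023
    cross y-line → (5,5), t=2.6710 (wall)
  → r_2 = 2.6710
beam 3: φ=45°, α=165°
  d=(-0.9659,0.2588)  start (4,2)  tX=0.4452 tY=2.2409  stride 1/|dx|=1.0353 1/|dy|=3.8637
    cross x-line → (3,2), t=0.4452
    cross x-line → (2,2), t=1.4804
    cross y-line → (2,3), t=2.2409
    cross x-line → (1,3), t=2.5157
    cross x-line → (0,3), t=3.5510 (wall)
  → r_3 = 3.5510
beam 4: φ=135°, α=255°
  d=(-0.2588,-0.9659)  start (4,2)  tX=1.6614 tY=0.4348  stride 1/|dx|=3.8637 1/|dy|=1.0353
    cross y-line → (4,1), t=0.4348
    cross y-line → (4,0), t=1.4701 (wall)
  → r_4 = 1.4701

ranges = [2.6607, 2.6710, 3.5510, 1.4701]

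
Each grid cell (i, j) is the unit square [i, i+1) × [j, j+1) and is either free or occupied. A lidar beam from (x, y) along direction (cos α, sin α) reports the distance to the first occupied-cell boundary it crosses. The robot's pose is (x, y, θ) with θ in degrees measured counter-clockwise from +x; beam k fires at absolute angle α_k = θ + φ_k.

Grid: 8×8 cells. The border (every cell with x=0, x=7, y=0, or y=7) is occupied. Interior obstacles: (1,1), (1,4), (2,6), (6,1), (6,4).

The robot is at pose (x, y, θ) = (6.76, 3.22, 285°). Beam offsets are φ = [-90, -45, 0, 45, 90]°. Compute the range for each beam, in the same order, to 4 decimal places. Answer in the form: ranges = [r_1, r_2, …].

ranges = [4.9279, 1.4087, 0.9273, 0.2771, 0.2485]

beam 1: φ=-90°, α=195°
  cosα=-0.9659 sinα=-0.2588 | (6,3) | tMaxX 0.7868 tMaxY 0.8500 | tΔX 1.0353 tΔY 3.8637
    t=0.7868 [x] (5,3)
    t=0.8500 [y] (5,2)
    t=1.8221 [x] (4,2)
    t=2.8574 [x] (3,2)
    t=3.8926 [x] (2,2)
    t=4.7137 [y] (2,1)
    t=4.9279 [x] (1,1) — stop
  → r_1 = 4.9279
beam 2: φ=-45°, α=240°
  cosα=-0.5000 sinα=-0.8660 | (6,3) | tMaxX 1.5200 tMaxY 0.2540 | tΔX 2.0000 tΔY 1.1547
    t=0.2540 [y] (6,2)
    t=1.4087 [y] (6,1) — stop
  → r_2 = 1.4087
beam 3: φ=0°, α=285°
  cosα=0.2588 sinα=-0.9659 | (6,3) | tMaxX 0.9273 tMaxY 0.2278 | tΔX 3.8637 tΔY 1.0353
    t=0.2278 [y] (6,2)
    t=0.9273 [x] (7,2) — stop
  → r_3 = 0.9273
beam 4: φ=45°, α=330°
  cosα=0.8660 sinα=-0.5000 | (6,3) | tMaxX 0.2771 tMaxY 0.4400 | tΔX 1.1547 tΔY 2.0000
    t=0.2771 [x] (7,3) — stop
  → r_4 = 0.2771
beam 5: φ=90°, α=15°
  cosα=0.9659 sinα=0.2588 | (6,3) | tMaxX 0.2485 tMaxY 3.0137 | tΔX 1.0353 tΔY 3.8637
    t=0.2485 [x] (7,3) — stop
  → r_5 = 0.2485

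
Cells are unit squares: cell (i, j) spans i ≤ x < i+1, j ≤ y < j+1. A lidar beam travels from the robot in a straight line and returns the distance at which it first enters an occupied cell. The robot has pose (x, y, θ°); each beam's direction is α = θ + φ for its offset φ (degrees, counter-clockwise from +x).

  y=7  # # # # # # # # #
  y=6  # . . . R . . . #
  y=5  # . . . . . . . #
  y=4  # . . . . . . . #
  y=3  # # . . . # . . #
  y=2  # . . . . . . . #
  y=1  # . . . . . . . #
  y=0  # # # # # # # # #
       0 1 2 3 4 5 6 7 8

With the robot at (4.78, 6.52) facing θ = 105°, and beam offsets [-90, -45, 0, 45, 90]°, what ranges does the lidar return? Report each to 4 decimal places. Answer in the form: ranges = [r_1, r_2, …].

ranges = [1.8546, 0.5543, 0.4969, 0.9600, 3.9133]

beam 1: φ=-90°, α=15°
  dir = (cos 15°, sin 15°) = (0.9659, 0.2588); from cell (4,6)
  next x-line at t=0.2278, next y-line at t=1.8546; Δt_x=1.0353, Δt_y=3.8637
    x: enter (5,6) at t=0.2278
    x: enter (6,6) at t=1.2630
    y: enter (6,7) at t=1.8546 ← occupied
  → r_1 = 1.8546
beam 2: φ=-45°, α=60°
  dir = (cos 60°, sin 60°) = (0.5000, 0.8660); from cell (4,6)
  next x-line at t=0.4400, next y-line at t=0.5543; Δt_x=2.0000, Δt_y=1.1547
    x: enter (5,6) at t=0.4400
    y: enter (5,7) at t=0.5543 ← occupied
  → r_2 = 0.5543
beam 3: φ=0°, α=105°
  dir = (cos 105°, sin 105°) = (-0.2588, 0.9659); from cell (4,6)
  next x-line at t=3.0137, next y-line at t=0.4969; Δt_x=3.8637, Δt_y=1.0353
    y: enter (4,7) at t=0.4969 ← occupied
  → r_3 = 0.4969
beam 4: φ=45°, α=150°
  dir = (cos 150°, sin 150°) = (-0.8660, 0.5000); from cell (4,6)
  next x-line at t=0.9007, next y-line at t=0.9600; Δt_x=1.1547, Δt_y=2.0000
    x: enter (3,6) at t=0.9007
    y: enter (3,7) at t=0.9600 ← occupied
  → r_4 = 0.9600
beam 5: φ=90°, α=195°
  dir = (cos 195°, sin 195°) = (-0.9659, -0.2588); from cell (4,6)
  next x-line at t=0.8075, next y-line at t=2.0091; Δt_x=1.0353, Δt_y=3.8637
    x: enter (3,6) at t=0.8075
    x: enter (2,6) at t=1.8428
    y: enter (2,5) at t=2.0091
    x: enter (1,5) at t=2.8781
    x: enter (0,5) at t=3.9133 ← occupied
  → r_5 = 3.9133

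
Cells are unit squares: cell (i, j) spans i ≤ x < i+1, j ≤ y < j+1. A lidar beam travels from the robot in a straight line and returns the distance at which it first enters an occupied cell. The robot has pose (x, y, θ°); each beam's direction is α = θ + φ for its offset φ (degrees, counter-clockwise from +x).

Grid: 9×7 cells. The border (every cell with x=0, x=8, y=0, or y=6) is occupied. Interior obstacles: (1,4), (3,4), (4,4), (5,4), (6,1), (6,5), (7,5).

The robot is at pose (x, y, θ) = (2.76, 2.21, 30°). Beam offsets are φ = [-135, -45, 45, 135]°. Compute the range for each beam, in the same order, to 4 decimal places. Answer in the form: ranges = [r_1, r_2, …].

beam 1: φ=-135°, α=255°
  d=(-0.2588,-0.9659)  start (2,2)  tX=2.9364 tY=0.2174  stride 1/|dx|=3.8637 1/|dy|=1.0353
    cross y-line → (2,1), t=0.2174
    cross y-line → (2,0), t=1.2527 (wall)
  → r_1 = 1.2527
beam 2: φ=-45°, α=345°
  d=(0.9659,-0.2588)  start (2,2)  tX=0.2485 tY=0.8114  stride 1/|dx|=1.0353 1/|dy|=3.8637
    cross x-line → (3,2), t=0.2485
    cross y-line → (3,1), t=0.8114
    cross x-line → (4,1), t=1.2837
    cross x-line → (5,1), t=2.3190
    cross x-line → (6,1), t=3.3543 (wall)
  → r_2 = 3.3543
beam 3: φ=45°, α=75°
  d=(0.2588,0.9659)  start (2,2)  tX=0.9273 tY=0.8179  stride 1/|dx|=3.8637 1/|dy|=1.0353
    cross y-line → (2,3), t=0.8179
    cross x-line → (3,3), t=0.9273
    cross y-line → (3,4), t=1.8531 (wall)
  → r_3 = 1.8531
beam 4: φ=135°, α=165°
  d=(-0.9659,0.2588)  start (2,2)  tX=0.7868 tY=3.0523  stride 1/|dx|=1.0353 1/|dy|=3.8637
    cross x-line → (1,2), t=0.7868
    cross x-line → (0,2), t=1.8221 (wall)
  → r_4 = 1.8221

ranges = [1.2527, 3.3543, 1.8531, 1.8221]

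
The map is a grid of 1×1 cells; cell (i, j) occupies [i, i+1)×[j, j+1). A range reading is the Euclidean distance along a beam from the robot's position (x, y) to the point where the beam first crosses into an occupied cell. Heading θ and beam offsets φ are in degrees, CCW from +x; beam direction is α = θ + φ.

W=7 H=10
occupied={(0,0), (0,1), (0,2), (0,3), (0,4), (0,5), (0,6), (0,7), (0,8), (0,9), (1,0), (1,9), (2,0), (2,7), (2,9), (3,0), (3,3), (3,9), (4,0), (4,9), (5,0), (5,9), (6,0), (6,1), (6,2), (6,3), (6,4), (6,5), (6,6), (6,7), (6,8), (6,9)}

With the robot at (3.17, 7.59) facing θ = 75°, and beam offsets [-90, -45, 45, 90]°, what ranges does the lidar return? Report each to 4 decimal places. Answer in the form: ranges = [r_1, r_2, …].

beam 1: φ=-90°, α=345°
  direction (0.9659, -0.2588); cell (3,7); t to first gridline: x 0.8593, y 2.2796 (then +1.0353 / +3.8637)
    (4,7) via x @ 0.8593
    (5,7) via x @ 1.8946
    (5,6) via y @ 2.2796
    (6,6) via x @ 2.9298  # hit
  → r_1 = 2.9298
beam 2: φ=-45°, α=30°
  direction (0.8660, 0.5000); cell (3,7); t to first gridline: x 0.9584, y 0.8200 (then +1.1547 / +2.0000)
    (3,8) via y @ 0.8200
    (4,8) via x @ 0.9584
    (5,8) via x @ 2.1131
    (5,9) via y @ 2.8200  # hit
  → r_2 = 2.8200
beam 3: φ=45°, α=120°
  direction (-0.5000, 0.8660); cell (3,7); t to first gridline: x 0.3400, y 0.4734 (then +2.0000 / +1.1547)
    (2,7) via x @ 0.3400  # hit
  → r_3 = 0.3400
beam 4: φ=90°, α=165°
  direction (-0.9659, 0.2588); cell (3,7); t to first gridline: x 0.1760, y 1.5841 (then +1.0353 / +3.8637)
    (2,7) via x @ 0.1760  # hit
  → r_4 = 0.1760

ranges = [2.9298, 2.8200, 0.3400, 0.1760]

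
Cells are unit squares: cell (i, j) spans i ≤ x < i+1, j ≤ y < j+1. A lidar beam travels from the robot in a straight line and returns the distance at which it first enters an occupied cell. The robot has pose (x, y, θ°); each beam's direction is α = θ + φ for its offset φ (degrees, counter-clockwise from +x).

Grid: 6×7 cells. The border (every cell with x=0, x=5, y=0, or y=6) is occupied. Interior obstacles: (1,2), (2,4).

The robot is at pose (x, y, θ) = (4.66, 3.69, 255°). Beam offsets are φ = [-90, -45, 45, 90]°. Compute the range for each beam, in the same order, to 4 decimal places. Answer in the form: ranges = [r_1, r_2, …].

beam 1: φ=-90°, α=165°
  direction (-0.9659, 0.2588); cell (4,3); t to first gridline: x 0.6833, y 1.1977 (then +1.0353 / +3.8637)
    (3,3) via x @ 0.6833
    (3,4) via y @ 1.1977
    (2,4) via x @ 1.7186  # hit
  → r_1 = 1.7186
beam 2: φ=-45°, α=210°
  direction (-0.8660, -0.5000); cell (4,3); t to first gridline: x 0.7621, y 1.3800 (then +1.1547 / +2.0000)
    (3,3) via x @ 0.7621
    (3,2) via y @ 1.3800
    (2,2) via x @ 1.9168
    (1,2) via x @ 3.0715  # hit
  → r_2 = 3.0715
beam 3: φ=45°, α=300°
  direction (0.5000, -0.8660); cell (4,3); t to first gridline: x 0.6800, y 0.7967 (then +2.0000 / +1.1547)
    (5,3) via x @ 0.6800  # hit
  → r_3 = 0.6800
beam 4: φ=90°, α=345°
  direction (0.9659, -0.2588); cell (4,3); t to first gridline: x 0.3520, y 2.6660 (then +1.0353 / +3.8637)
    (5,3) via x @ 0.3520  # hit
  → r_4 = 0.3520

ranges = [1.7186, 3.0715, 0.6800, 0.3520]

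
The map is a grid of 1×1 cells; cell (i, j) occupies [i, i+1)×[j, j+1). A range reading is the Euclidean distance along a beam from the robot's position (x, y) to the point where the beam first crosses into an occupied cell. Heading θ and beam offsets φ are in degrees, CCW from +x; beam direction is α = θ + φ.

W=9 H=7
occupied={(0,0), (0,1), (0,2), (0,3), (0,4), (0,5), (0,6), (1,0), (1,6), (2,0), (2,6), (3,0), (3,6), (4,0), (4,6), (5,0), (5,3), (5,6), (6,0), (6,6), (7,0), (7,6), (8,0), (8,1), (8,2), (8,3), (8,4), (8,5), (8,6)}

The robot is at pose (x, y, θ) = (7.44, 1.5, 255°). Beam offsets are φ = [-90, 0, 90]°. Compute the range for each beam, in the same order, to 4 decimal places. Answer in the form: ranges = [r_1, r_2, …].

beam 1: φ=-90°, α=165°
  direction (-0.9659, 0.2588); cell (7,1); t to first gridline: x 0.4555, y 1.9319 (then +1.0353 / +3.8637)
    (6,1) via x @ 0.4555
    (5,1) via x @ 1.4908
    (5,2) via y @ 1.9319
    (4,2) via x @ 2.5261
    (3,2) via x @ 3.5614
    (2,2) via x @ 4.5966
    (1,2) via x @ 5.6319
    (1,3) via y @ 5.7956
    (0,3) via x @ 6.6672  # hit
  → r_1 = 6.6672
beam 2: φ=0°, α=255°
  direction (-0.2588, -0.9659); cell (7,1); t to first gridline: x 1.7000, y 0.5176 (then +3.8637 / +1.0353)
    (7,0) via y @ 0.5176  # hit
  → r_2 = 0.5176
beam 3: φ=90°, α=345°
  direction (0.9659, -0.2588); cell (7,1); t to first gridline: x 0.5798, y 1.9319 (then +1.0353 / +3.8637)
    (8,1) via x @ 0.5798  # hit
  → r_3 = 0.5798

ranges = [6.6672, 0.5176, 0.5798]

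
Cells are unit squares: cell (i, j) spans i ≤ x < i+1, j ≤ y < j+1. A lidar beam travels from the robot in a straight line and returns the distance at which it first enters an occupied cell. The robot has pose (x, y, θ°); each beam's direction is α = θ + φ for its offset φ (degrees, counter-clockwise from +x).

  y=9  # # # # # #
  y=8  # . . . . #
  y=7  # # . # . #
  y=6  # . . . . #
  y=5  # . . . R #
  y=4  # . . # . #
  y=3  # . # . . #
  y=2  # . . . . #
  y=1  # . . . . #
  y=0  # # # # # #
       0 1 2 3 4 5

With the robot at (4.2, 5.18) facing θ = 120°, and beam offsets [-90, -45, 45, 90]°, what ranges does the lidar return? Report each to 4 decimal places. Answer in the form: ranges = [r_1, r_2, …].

beam 1: φ=-90°, α=30°
  cosα=0.8660 sinα=0.5000 | (4,5) | tMaxX 0.9238 tMaxY 1.6400 | tΔX 1.1547 tΔY 2.0000
    t=0.9238 [x] (5,5) — stop
  → r_1 = 0.9238
beam 2: φ=-45°, α=75°
  cosα=0.2588 sinα=0.9659 | (4,5) | tMaxX 3.0910 tMaxY 0.8489 | tΔX 3.8637 tΔY 1.0353
    t=0.8489 [y] (4,6)
    t=1.8842 [y] (4,7)
    t=2.9195 [y] (4,8)
    t=3.0910 [x] (5,8) — stop
  → r_2 = 3.0910
beam 3: φ=45°, α=165°
  cosα=-0.9659 sinα=0.2588 | (4,5) | tMaxX 0.2071 tMaxY 3.1682 | tΔX 1.0353 tΔY 3.8637
    t=0.2071 [x] (3,5)
    t=1.2423 [x] (2,5)
    t=2.2776 [x] (1,5)
    t=3.1682 [y] (1,6)
    t=3.3129 [x] (0,6) — stop
  → r_3 = 3.3129
beam 4: φ=90°, α=210°
  cosα=-0.8660 sinα=-0.5000 | (4,5) | tMaxX 0.2309 tMaxY 0.3600 | tΔX 1.1547 tΔY 2.0000
    t=0.2309 [x] (3,5)
    t=0.3600 [y] (3,4) — stop
  → r_4 = 0.3600

ranges = [0.9238, 3.0910, 3.3129, 0.3600]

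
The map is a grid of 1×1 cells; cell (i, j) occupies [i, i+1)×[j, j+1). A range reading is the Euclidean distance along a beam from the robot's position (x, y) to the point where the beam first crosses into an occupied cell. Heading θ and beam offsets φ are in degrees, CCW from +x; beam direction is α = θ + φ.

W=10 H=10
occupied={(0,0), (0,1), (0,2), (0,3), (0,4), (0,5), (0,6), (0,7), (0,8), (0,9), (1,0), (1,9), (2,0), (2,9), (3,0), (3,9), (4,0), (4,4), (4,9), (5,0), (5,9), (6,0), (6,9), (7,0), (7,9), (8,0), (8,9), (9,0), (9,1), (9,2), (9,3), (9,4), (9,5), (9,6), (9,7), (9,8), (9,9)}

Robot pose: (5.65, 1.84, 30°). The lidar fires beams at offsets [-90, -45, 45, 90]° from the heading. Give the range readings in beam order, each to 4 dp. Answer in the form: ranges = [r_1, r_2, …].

ranges = [0.9699, 3.2455, 7.4126, 2.4942]

beam 1: φ=-90°, α=300°
  dir = (cos 300°, sin 300°) = (0.5000, -0.8660); from cell (5,1)
  next x-line at t=0.7000, next y-line at t=0.9699; Δt_x=2.0000, Δt_y=1.1547
    x: enter (6,1) at t=0.7000
    y: enter (6,0) at t=0.9699 ← occupied
  → r_1 = 0.9699
beam 2: φ=-45°, α=345°
  dir = (cos 345°, sin 345°) = (0.9659, -0.2588); from cell (5,1)
  next x-line at t=0.3623, next y-line at t=3.2455; Δt_x=1.0353, Δt_y=3.8637
    x: enter (6,1) at t=0.3623
    x: enter (7,1) at t=1.3976
    x: enter (8,1) at t=2.4329
    y: enter (8,0) at t=3.2455 ← occupied
  → r_2 = 3.2455
beam 3: φ=45°, α=75°
  dir = (cos 75°, sin 75°) = (0.2588, 0.9659); from cell (5,1)
  next x-line at t=1.3523, next y-line at t=0.1656; Δt_x=3.8637, Δt_y=1.0353
    y: enter (5,2) at t=0.1656
    y: enter (5,3) at t=1.2009
    x: enter (6,3) at t=1.3523
    y: enter (6,4) at t=2.2362
    y: enter (6,5) at t=3.2715
    y: enter (6,6) at t=4.3067
    x: enter (7,6) at t=5.2160
    y: enter (7,7) at t=5.3420
    y: enter (7,8) at t=6.3773
    y: enter (7,9) at t=7.4126 ← occupied
  → r_3 = 7.4126
beam 4: φ=90°, α=120°
  dir = (cos 120°, sin 120°) = (-0.5000, 0.8660); from cell (5,1)
  next x-line at t=1.3000, next y-line at t=0.1848; Δt_x=2.0000, Δt_y=1.1547
    y: enter (5,2) at t=0.1848
    x: enter (4,2) at t=1.3000
    y: enter (4,3) at t=1.3395
    y: enter (4,4) at t=2.4942 ← occupied
  → r_4 = 2.4942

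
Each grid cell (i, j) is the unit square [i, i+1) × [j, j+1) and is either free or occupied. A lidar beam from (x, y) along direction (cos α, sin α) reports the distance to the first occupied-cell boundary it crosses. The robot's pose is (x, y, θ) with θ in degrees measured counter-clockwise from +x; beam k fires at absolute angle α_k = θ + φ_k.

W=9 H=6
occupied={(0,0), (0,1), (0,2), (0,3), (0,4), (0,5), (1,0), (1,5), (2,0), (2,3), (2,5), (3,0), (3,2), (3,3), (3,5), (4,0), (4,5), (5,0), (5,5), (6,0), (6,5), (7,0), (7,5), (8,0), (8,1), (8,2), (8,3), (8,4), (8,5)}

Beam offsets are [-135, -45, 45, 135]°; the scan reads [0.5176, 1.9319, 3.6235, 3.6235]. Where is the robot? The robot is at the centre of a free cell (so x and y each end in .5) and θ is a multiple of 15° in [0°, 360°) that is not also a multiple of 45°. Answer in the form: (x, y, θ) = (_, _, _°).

Candidates: 25 free-cell centres × 16 headings = 400 poses. Raycast each; keep the one whose scan matches to 4 dp.
  (5.5, 4.5, 105°): beam 1 = 2.8868 ≠ 0.5176 ✗
  (6.5, 1.5, 60°): beam 2 = 1.5529 ≠ 1.9319 ✗
  (4.5, 4.5, 285°): beam 1 = 1.0000 ≠ 0.5176 ✗
  (2.5, 2.5, 330°): beam 1 = 1.5529 ≠ 0.5176 ✗
  …
  (4.5, 1.5, 30°): r_1=0.5176, r_2=1.9319, r_3=3.6235, r_4=3.6235 — all match ✓
No second candidate reproduces the full scan.

(x, y, θ) = (4.5, 1.5, 30°)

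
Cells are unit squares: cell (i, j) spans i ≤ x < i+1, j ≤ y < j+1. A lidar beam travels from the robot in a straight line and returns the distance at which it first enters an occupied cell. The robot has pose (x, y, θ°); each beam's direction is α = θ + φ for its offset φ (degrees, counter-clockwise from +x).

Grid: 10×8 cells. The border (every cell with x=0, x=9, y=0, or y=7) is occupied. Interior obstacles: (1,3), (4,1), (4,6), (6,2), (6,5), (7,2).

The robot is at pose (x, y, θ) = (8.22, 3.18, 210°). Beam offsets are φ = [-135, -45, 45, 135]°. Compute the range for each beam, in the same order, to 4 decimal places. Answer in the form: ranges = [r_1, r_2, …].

ranges = [3.0137, 7.4747, 0.8500, 0.8075]

beam 1: φ=-135°, α=75°
  d=(0.2588,0.9659)  start (8,3)  tX=3.0137 tY=0.8489  stride 1/|dx|=3.8637 1/|dy|=1.0353
    cross y-line → (8,4), t=0.8489
    cross y-line → (8,5), t=1.8842
    cross y-line → (8,6), t=2.9195
    cross x-line → (9,6), t=3.0137 (wall)
  → r_1 = 3.0137
beam 2: φ=-45°, α=165°
  d=(-0.9659,0.2588)  start (8,3)  tX=0.2278 tY=3.1682  stride 1/|dx|=1.0353 1/|dy|=3.8637
    cross x-line → (7,3), t=0.2278
    cross x-line → (6,3), t=1.2630
    cross x-line → (5,3), t=2.2983
    cross y-line → (5,4), t=3.1682
    cross x-line → (4,4), t=3.3336
    cross x-line → (3,4), t=4.3689
    cross x-line → (2,4), t=5.4041
    cross x-line → (1,4), t=6.4394
    cross y-line → (1,5), t=7.0319
    cross x-line → (0,5), t=7.4747 (wall)
  → r_2 = 7.4747
beam 3: φ=45°, α=255°
  d=(-0.2588,-0.9659)  start (8,3)  tX=0.8500 tY=0.1863  stride 1/|dx|=3.8637 1/|dy|=1.0353
    cross y-line → (8,2), t=0.1863
    cross x-line → (7,2), t=0.8500 (wall)
  → r_3 = 0.8500
beam 4: φ=135°, α=345°
  d=(0.9659,-0.2588)  start (8,3)  tX=0.8075 tY=0.6955  stride 1/|dx|=1.0353 1/|dy|=3.8637
    cross y-line → (8,2), t=0.6955
    cross x-line → (9,2), t=0.8075 (wall)
  → r_4 = 0.8075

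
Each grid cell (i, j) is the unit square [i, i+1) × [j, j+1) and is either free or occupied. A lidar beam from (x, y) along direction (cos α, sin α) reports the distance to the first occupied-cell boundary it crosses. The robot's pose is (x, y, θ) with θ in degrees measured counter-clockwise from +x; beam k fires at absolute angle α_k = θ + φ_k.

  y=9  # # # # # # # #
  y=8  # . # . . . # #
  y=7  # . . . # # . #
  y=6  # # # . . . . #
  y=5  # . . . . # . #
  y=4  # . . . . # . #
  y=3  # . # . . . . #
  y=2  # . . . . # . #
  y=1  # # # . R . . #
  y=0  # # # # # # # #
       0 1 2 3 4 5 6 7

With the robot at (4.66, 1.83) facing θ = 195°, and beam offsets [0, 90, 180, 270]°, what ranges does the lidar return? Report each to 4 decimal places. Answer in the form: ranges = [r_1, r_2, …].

beam 1: φ=0°, α=195°
  dir = (cos 195°, sin 195°) = (-0.9659, -0.2588); from cell (4,1)
  next x-line at t=0.6833, next y-line at t=3.2069; Δt_x=1.0353, Δt_y=3.8637
    x: enter (3,1) at t=0.6833
    x: enter (2,1) at t=1.7186 ← occupied
  → r_1 = 1.7186
beam 2: φ=90°, α=285°
  dir = (cos 285°, sin 285°) = (0.2588, -0.9659); from cell (4,1)
  next x-line at t=1.3137, next y-line at t=0.8593; Δt_x=3.8637, Δt_y=1.0353
    y: enter (4,0) at t=0.8593 ← occupied
  → r_2 = 0.8593
beam 3: φ=180°, α=15°
  dir = (cos 15°, sin 15°) = (0.9659, 0.2588); from cell (4,1)
  next x-line at t=0.3520, next y-line at t=0.6568; Δt_x=1.0353, Δt_y=3.8637
    x: enter (5,1) at t=0.3520
    y: enter (5,2) at t=0.6568 ← occupied
  → r_3 = 0.6568
beam 4: φ=270°, α=105°
  dir = (cos 105°, sin 105°) = (-0.2588, 0.9659); from cell (4,1)
  next x-line at t=2.5500, next y-line at t=0.1760; Δt_x=3.8637, Δt_y=1.0353
    y: enter (4,2) at t=0.1760
    y: enter (4,3) at t=1.2113
    y: enter (4,4) at t=2.2465
    x: enter (3,4) at t=2.5500
    y: enter (3,5) at t=3.2818
    y: enter (3,6) at t=4.3171
    y: enter (3,7) at t=5.3524
    y: enter (3,8) at t=6.3877
    x: enter (2,8) at t=6.4137 ← occupied
  → r_4 = 6.4137

ranges = [1.7186, 0.8593, 0.6568, 6.4137]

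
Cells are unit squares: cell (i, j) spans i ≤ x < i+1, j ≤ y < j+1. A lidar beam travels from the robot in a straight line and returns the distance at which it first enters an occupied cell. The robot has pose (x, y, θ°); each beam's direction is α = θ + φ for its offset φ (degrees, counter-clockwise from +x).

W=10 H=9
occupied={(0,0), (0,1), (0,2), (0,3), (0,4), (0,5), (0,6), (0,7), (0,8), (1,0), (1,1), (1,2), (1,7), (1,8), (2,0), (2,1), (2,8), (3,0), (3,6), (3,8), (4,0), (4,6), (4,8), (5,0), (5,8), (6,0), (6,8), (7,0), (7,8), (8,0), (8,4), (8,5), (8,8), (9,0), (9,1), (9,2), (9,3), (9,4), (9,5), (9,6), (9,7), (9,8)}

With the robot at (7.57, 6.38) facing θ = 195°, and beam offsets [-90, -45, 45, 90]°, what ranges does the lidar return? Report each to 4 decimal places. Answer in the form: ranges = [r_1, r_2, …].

ranges = [1.6771, 3.2400, 6.2123, 1.6614]

beam 1: φ=-90°, α=105°
  dir = (cos 105°, sin 105°) = (-0.2588, 0.9659); from cell (7,6)
  next x-line at t=2.2023, next y-line at t=0.6419; Δt_x=3.8637, Δt_y=1.0353
    y: enter (7,7) at t=0.6419
    y: enter (7,8) at t=1.6771 ← occupied
  → r_1 = 1.6771
beam 2: φ=-45°, α=150°
  dir = (cos 150°, sin 150°) = (-0.8660, 0.5000); from cell (7,6)
  next x-line at t=0.6582, next y-line at t=1.2400; Δt_x=1.1547, Δt_y=2.0000
    x: enter (6,6) at t=0.6582
    y: enter (6,7) at t=1.2400
    x: enter (5,7) at t=1.8129
    x: enter (4,7) at t=2.9676
    y: enter (4,8) at t=3.2400 ← occupied
  → r_2 = 3.2400
beam 3: φ=45°, α=240°
  dir = (cos 240°, sin 240°) = (-0.5000, -0.8660); from cell (7,6)
  next x-line at t=1.1400, next y-line at t=0.4388; Δt_x=2.0000, Δt_y=1.1547
    y: enter (7,5) at t=0.4388
    x: enter (6,5) at t=1.1400
    y: enter (6,4) at t=1.5935
    y: enter (6,3) at t=2.7482
    x: enter (5,3) at t=3.1400
    y: enter (5,2) at t=3.9029
    y: enter (5,1) at t=5.0576
    x: enter (4,1) at t=5.1400
    y: enter (4,0) at t=6.2123 ← occupied
  → r_3 = 6.2123
beam 4: φ=90°, α=285°
  dir = (cos 285°, sin 285°) = (0.2588, -0.9659); from cell (7,6)
  next x-line at t=1.6614, next y-line at t=0.3934; Δt_x=3.8637, Δt_y=1.0353
    y: enter (7,5) at t=0.3934
    y: enter (7,4) at t=1.4287
    x: enter (8,4) at t=1.6614 ← occupied
  → r_4 = 1.6614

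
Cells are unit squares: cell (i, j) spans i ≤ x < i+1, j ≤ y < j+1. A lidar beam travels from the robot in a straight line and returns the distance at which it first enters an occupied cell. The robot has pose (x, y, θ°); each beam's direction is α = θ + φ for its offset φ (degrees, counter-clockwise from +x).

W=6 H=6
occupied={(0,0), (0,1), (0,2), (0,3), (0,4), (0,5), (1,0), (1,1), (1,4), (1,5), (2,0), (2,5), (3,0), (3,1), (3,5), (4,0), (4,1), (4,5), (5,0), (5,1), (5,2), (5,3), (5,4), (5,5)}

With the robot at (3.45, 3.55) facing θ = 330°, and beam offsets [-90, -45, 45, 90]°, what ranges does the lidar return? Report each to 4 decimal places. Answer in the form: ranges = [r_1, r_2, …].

ranges = [2.9000, 1.6047, 1.6047, 1.6743]

beam 1: φ=-90°, α=240°
  direction (-0.5000, -0.8660); cell (3,3); t to first gridline: x 0.9000, y 0.6351 (then +2.0000 / +1.1547)
    (3,2) via y @ 0.6351
    (2,2) via x @ 0.9000
    (2,1) via y @ 1.7898
    (1,1) via x @ 2.9000  # hit
  → r_1 = 2.9000
beam 2: φ=-45°, α=285°
  direction (0.2588, -0.9659); cell (3,3); t to first gridline: x 2.1250, y 0.5694 (then +3.8637 / +1.0353)
    (3,2) via y @ 0.5694
    (3,1) via y @ 1.6047  # hit
  → r_2 = 1.6047
beam 3: φ=45°, α=15°
  direction (0.9659, 0.2588); cell (3,3); t to first gridline: x 0.5694, y 1.7387 (then +1.0353 / +3.8637)
    (4,3) via x @ 0.5694
    (5,3) via x @ 1.6047  # hit
  → r_3 = 1.6047
beam 4: φ=90°, α=60°
  direction (0.5000, 0.8660); cell (3,3); t to first gridline: x 1.1000, y 0.5196 (then +2.0000 / +1.1547)
    (3,4) via y @ 0.5196
    (4,4) via x @ 1.1000
    (4,5) via y @ 1.6743  # hit
  → r_4 = 1.6743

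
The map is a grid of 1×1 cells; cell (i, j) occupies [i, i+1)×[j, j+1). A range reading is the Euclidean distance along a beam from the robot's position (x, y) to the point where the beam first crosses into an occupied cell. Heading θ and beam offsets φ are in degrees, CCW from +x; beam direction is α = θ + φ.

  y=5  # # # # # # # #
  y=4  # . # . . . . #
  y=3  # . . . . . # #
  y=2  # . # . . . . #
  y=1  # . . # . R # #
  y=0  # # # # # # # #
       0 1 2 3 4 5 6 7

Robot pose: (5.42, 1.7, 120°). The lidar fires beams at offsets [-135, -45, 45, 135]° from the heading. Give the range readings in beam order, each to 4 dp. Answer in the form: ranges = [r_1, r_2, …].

ranges = [0.6005, 2.2409, 2.5054, 0.7247]

beam 1: φ=-135°, α=345°
  cosα=0.9659 sinα=-0.2588 | (5,1) | tMaxX 0.6005 tMaxY 2.7046 | tΔX 1.0353 tΔY 3.8637
    t=0.6005 [x] (6,1) — stop
  → r_1 = 0.6005
beam 2: φ=-45°, α=75°
  cosα=0.2588 sinα=0.9659 | (5,1) | tMaxX 2.2409 tMaxY 0.3106 | tΔX 3.8637 tΔY 1.0353
    t=0.3106 [y] (5,2)
    t=1.3459 [y] (5,3)
    t=2.2409 [x] (6,3) — stop
  → r_2 = 2.2409
beam 3: φ=45°, α=165°
  cosα=-0.9659 sinα=0.2588 | (5,1) | tMaxX 0.4348 tMaxY 1.1591 | tΔX 1.0353 tΔY 3.8637
    t=0.4348 [x] (4,1)
    t=1.1591 [y] (4,2)
    t=1.4701 [x] (3,2)
    t=2.5054 [x] (2,2) — stop
  → r_3 = 2.5054
beam 4: φ=135°, α=255°
  cosα=-0.2588 sinα=-0.9659 | (5,1) | tMaxX 1.6228 tMaxY 0.7247 | tΔX 3.8637 tΔY 1.0353
    t=0.7247 [y] (5,0) — stop
  → r_4 = 0.7247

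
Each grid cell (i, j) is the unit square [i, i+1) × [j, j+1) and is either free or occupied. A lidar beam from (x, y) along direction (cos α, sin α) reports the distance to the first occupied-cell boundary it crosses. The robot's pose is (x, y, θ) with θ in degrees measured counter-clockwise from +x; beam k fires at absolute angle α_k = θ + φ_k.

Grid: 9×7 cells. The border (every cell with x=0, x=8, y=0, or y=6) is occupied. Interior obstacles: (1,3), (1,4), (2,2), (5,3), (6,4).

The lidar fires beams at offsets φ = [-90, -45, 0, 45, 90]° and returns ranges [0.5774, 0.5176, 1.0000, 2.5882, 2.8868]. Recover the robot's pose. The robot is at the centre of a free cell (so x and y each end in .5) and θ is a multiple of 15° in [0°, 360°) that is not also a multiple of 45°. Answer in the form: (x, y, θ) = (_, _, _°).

Enumerate (i+0.5, j+0.5, θ) over the 30 free cells and 16 admissible headings. For each, cast all 5 beams and compare to the given ranges.
  (6.5, 2.5, 210°): beam 1 = 1.0000 ≠ 0.5774 ✗
  (7.5, 3.5, 75°): beam 1 = 0.5176 ≠ 0.5774 ✗
  (7.5, 5.5, 15°): beam 1 = 1.9319 ≠ 0.5774 ✗
  (7.5, 2.5, 120°): beam 2 = 1.9319 ≠ 0.5176 ✗
  …
  (5.5, 1.5, 330°): r_1=0.5774, r_2=0.5176, r_3=1.0000, r_4=2.5882, r_5=2.8868 — all match ✓
Unique over the lattice → pose = (5.5, 1.5, 330°).

(x, y, θ) = (5.5, 1.5, 330°)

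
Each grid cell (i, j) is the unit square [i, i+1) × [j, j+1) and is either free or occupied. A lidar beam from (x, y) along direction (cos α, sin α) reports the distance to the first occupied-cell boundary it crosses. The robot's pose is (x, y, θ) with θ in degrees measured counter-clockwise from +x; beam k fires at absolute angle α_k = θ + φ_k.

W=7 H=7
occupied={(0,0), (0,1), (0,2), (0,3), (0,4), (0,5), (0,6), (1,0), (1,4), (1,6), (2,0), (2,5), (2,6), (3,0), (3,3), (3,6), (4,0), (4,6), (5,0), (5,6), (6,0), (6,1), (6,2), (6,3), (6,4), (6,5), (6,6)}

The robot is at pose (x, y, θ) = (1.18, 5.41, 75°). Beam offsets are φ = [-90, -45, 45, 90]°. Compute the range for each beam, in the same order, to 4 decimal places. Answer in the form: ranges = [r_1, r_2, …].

beam 1: φ=-90°, α=345°
  cosα=0.9659 sinα=-0.2588 | (1,5) | tMaxX 0.8489 tMaxY 1.5841 | tΔX 1.0353 tΔY 3.8637
    t=0.8489 [x] (2,5) — stop
  → r_1 = 0.8489
beam 2: φ=-45°, α=30°
  cosα=0.8660 sinα=0.5000 | (1,5) | tMaxX 0.9469 tMaxY 1.1800 | tΔX 1.1547 tΔY 2.0000
    t=0.9469 [x] (2,5) — stop
  → r_2 = 0.9469
beam 3: φ=45°, α=120°
  cosα=-0.5000 sinα=0.8660 | (1,5) | tMaxX 0.3600 tMaxY 0.6813 | tΔX 2.0000 tΔY 1.1547
    t=0.3600 [x] (0,5) — stop
  → r_3 = 0.3600
beam 4: φ=90°, α=165°
  cosα=-0.9659 sinα=0.2588 | (1,5) | tMaxX 0.1863 tMaxY 2.2796 | tΔX 1.0353 tΔY 3.8637
    t=0.1863 [x] (0,5) — stop
  → r_4 = 0.1863

ranges = [0.8489, 0.9469, 0.3600, 0.1863]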